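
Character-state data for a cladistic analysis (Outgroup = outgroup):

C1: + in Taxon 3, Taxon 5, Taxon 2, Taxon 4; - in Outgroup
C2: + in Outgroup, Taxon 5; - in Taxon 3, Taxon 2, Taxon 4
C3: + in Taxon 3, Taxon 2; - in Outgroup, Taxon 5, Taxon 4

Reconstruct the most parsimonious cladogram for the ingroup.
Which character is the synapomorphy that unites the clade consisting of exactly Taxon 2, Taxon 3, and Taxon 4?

C2

Character polarity is set by the outgroup: the derived state is whichever differs from the outgroup's state, so for C2 the derived state is '-', and for the remaining characters it is '+'.
All ingroup taxa share the derived state '+' for C1; it defines the ingroup but does not resolve relationships within it.
C2: derived state '-' in Taxon 2, Taxon 3, and Taxon 4 only — synapomorphy for {Taxon 2, Taxon 3, Taxon 4}.
C3: derived state '+' in Taxon 2 and Taxon 3 only — synapomorphy for {Taxon 2, Taxon 3}.
Most parsimonious ingroup topology: (((Taxon 3,Taxon 2),Taxon 4),Taxon 5).
The clade {Taxon 2, Taxon 3, Taxon 4} is supported by C2: its derived state '-' occurs in exactly those taxa and in no other taxon (including the outgroup).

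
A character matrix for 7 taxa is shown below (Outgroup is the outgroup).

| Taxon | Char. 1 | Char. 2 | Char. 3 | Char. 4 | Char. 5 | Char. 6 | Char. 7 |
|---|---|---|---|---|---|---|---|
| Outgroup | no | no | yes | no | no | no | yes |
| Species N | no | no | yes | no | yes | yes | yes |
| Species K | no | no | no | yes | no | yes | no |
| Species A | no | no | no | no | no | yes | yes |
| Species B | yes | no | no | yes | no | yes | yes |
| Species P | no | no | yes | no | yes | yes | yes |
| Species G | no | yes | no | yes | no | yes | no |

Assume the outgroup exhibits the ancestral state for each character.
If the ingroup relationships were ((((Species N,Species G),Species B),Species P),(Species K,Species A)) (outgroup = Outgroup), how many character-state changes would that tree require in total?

Map each character onto ((((Species N,Species G),Species B),Species P),(Species K,Species A)) (rooted by Outgroup) and count the minimum state changes it requires (Fitch parsimony):
Char. 1: 1; Char. 2: 1; Char. 3: 3; Char. 4: 3; Char. 5: 2; Char. 6: 1; Char. 7: 2.
Total tree length = 13.

13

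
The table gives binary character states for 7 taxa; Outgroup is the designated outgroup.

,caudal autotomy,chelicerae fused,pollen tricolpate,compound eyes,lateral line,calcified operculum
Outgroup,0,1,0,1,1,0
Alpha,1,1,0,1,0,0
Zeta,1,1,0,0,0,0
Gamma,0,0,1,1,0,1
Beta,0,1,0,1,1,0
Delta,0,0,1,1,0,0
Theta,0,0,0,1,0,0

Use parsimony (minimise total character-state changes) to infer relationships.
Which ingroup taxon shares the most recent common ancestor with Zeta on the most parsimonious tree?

Character polarity is set by the outgroup: the derived state is whichever differs from the outgroup's state, so for chelicerae fused, compound eyes, lateral line the derived state is '0', and for the remaining characters it is '1'.
caudal autotomy (derived state '1') is shared by Alpha and Zeta — a synapomorphy uniting that clade.
chelicerae fused: derived state '0' in Delta, Gamma, and Theta only — synapomorphy for {Delta, Gamma, Theta}.
pollen tricolpate (derived state '1') is shared by Delta and Gamma — a synapomorphy uniting that clade.
compound eyes (derived state '0') is unique to Zeta (autapomorphy; uninformative for grouping).
Only Alpha, Delta, Gamma, Theta, and Zeta show the derived state '0' for lateral line, supporting them as a clade.
calcified operculum (derived state '1') is unique to Gamma (autapomorphy; uninformative for grouping).
Most parsimonious ingroup topology: (Beta,((Theta,(Gamma,Delta)),(Zeta,Alpha))).
Zeta and Alpha form a cherry on this tree, so they are sister taxa.

Alpha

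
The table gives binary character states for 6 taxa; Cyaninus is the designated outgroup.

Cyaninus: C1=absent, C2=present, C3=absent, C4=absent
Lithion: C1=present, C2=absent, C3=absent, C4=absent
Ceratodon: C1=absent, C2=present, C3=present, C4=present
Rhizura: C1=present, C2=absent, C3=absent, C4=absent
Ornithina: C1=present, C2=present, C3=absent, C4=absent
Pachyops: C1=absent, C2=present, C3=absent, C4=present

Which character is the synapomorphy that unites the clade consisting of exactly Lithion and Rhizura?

Character polarity is set by the outgroup: the derived state is whichever differs from the outgroup's state, so for C2 the derived state is 'absent', and for the remaining characters it is 'present'.
C1 (derived state 'present') is shared by Lithion, Ornithina, and Rhizura — a synapomorphy uniting that clade.
C2 (derived state 'absent') is shared by Lithion and Rhizura — a synapomorphy uniting that clade.
C3: derived state 'present' in Ceratodon only — an autapomorphy, so it tells us nothing about relationships among taxa.
C4 (derived state 'present') is shared by Ceratodon and Pachyops — a synapomorphy uniting that clade.
Most parsimonious ingroup topology: (((Lithion,Rhizura),Ornithina),(Ceratodon,Pachyops)).
The clade {Lithion, Rhizura} is supported by C2: its derived state 'absent' occurs in exactly those taxa and in no other taxon (including the outgroup).

C2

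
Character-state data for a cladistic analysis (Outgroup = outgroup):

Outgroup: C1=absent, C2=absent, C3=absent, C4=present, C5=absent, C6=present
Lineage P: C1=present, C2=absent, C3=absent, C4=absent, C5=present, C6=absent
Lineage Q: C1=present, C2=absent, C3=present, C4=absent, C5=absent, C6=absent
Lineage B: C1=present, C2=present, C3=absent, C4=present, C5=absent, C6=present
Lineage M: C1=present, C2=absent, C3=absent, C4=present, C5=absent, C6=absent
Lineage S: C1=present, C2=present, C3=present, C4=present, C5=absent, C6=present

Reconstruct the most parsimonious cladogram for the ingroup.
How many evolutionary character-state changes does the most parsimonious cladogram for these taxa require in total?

Character polarity is set by the outgroup: the derived state is whichever differs from the outgroup's state, so for C4, C6 the derived state is 'absent', and for the remaining characters it is 'present'.
All ingroup taxa share the derived state 'present' for C1; it defines the ingroup but does not resolve relationships within it.
C2: derived state 'present' in Lineage B and Lineage S only — synapomorphy for {Lineage B, Lineage S}.
C3 groups Lineage Q and Lineage S, which is incompatible with the clades supported by the remaining characters; treating it as convergent (homoplasy) costs fewer steps than any alternative tree.
C4 (derived state 'absent') is shared by Lineage P and Lineage Q — a synapomorphy uniting that clade.
C5: derived state 'present' in Lineage P only — an autapomorphy, so it tells us nothing about relationships among taxa.
Only Lineage M, Lineage P, and Lineage Q show the derived state 'absent' for C6, supporting them as a clade.
Most parsimonious ingroup topology: (((Lineage P,Lineage Q),Lineage M),(Lineage B,Lineage S)).
Changes per character on this tree: C1: 1; C2: 1; C3: 2; C4: 1; C5: 1; C6: 1.
Total = 7.

7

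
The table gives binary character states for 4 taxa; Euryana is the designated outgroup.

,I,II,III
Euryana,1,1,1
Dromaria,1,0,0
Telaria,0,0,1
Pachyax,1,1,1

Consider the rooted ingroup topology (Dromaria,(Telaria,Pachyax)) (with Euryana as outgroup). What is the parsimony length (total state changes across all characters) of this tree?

4

Map each character onto (Dromaria,(Telaria,Pachyax)) (rooted by Euryana) and count the minimum state changes it requires (Fitch parsimony):
I: 1; II: 2; III: 1.
Total tree length = 4.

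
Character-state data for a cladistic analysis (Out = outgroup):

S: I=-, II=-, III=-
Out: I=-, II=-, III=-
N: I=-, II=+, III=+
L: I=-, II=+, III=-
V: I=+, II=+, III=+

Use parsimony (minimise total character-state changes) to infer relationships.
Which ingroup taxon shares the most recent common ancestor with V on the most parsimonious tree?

The outgroup has state '-' for every character, so '+' is the derived state throughout.
I: derived state '+' in V only — an autapomorphy, so it tells us nothing about relationships among taxa.
Only L, N, and V show the derived state '+' for II, supporting them as a clade.
III (derived state '+') is shared by N and V — a synapomorphy uniting that clade.
Most parsimonious ingroup topology: (((V,N),L),S).
V and N form a cherry on this tree, so they are sister taxa.

N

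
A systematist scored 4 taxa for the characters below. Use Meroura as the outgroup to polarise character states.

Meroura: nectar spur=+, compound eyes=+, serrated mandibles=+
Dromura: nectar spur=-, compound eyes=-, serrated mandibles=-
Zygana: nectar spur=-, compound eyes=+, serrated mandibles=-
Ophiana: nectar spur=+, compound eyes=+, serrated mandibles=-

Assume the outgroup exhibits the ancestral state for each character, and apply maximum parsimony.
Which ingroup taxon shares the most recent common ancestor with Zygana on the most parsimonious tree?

The outgroup has state '+' for every character, so '-' is the derived state throughout.
nectar spur: derived state '-' in Dromura and Zygana only — synapomorphy for {Dromura, Zygana}.
compound eyes (derived state '-') is unique to Dromura (autapomorphy; uninformative for grouping).
serrated mandibles (derived state '-') is shared by all ingroup taxa — unites the whole ingroup.
Most parsimonious ingroup topology: ((Dromura,Zygana),Ophiana).
Zygana and Dromura form a cherry on this tree, so they are sister taxa.

Dromura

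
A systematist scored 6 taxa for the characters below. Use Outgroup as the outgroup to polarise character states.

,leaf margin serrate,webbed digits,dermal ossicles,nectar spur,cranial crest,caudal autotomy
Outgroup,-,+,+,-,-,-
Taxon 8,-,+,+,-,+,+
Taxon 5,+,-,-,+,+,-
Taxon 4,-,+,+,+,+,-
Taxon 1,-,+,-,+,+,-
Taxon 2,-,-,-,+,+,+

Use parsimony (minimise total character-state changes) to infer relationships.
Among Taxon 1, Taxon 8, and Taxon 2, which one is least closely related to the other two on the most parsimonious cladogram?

Character polarity is set by the outgroup: the derived state is whichever differs from the outgroup's state, so for webbed digits, dermal ossicles the derived state is '-', and for the remaining characters it is '+'.
leaf margin serrate (derived state '+') is unique to Taxon 5 (autapomorphy; uninformative for grouping).
Only Taxon 2 and Taxon 5 show the derived state '-' for webbed digits, supporting them as a clade.
Only Taxon 1, Taxon 2, and Taxon 5 show the derived state '-' for dermal ossicles, supporting them as a clade.
nectar spur: derived state '+' in Taxon 1, Taxon 2, Taxon 4, and Taxon 5 only — synapomorphy for {Taxon 1, Taxon 2, Taxon 4, Taxon 5}.
All ingroup taxa share the derived state '+' for cranial crest; it defines the ingroup but does not resolve relationships within it.
caudal autotomy (state '+') occurs in Taxon 2 and Taxon 8 but conflicts with the nesting implied by the other characters — most parsimoniously interpreted as homoplasy.
Most parsimonious ingroup topology: (Taxon 8,(((Taxon 5,Taxon 2),Taxon 1),Taxon 4)).
Taxon 1 and Taxon 2 share a more recent common ancestor with each other than either does with Taxon 8, so Taxon 8 is the least closely related of the three.

Taxon 8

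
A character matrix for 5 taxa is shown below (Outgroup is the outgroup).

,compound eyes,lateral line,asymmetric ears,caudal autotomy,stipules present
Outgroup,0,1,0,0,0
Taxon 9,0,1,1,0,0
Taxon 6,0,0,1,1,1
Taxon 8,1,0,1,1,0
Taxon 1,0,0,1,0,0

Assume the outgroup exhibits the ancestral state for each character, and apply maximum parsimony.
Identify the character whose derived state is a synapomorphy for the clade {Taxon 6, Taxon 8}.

caudal autotomy

Character polarity is set by the outgroup: the derived state is whichever differs from the outgroup's state, so for lateral line the derived state is '0', and for the remaining characters it is '1'.
compound eyes (derived state '1') is unique to Taxon 8 (autapomorphy; uninformative for grouping).
Only Taxon 1, Taxon 6, and Taxon 8 show the derived state '0' for lateral line, supporting them as a clade.
asymmetric ears (derived state '1') is shared by all ingroup taxa — unites the whole ingroup.
caudal autotomy: derived state '1' in Taxon 6 and Taxon 8 only — synapomorphy for {Taxon 6, Taxon 8}.
stipules present (derived state '1') is unique to Taxon 6 (autapomorphy; uninformative for grouping).
Most parsimonious ingroup topology: (Taxon 9,((Taxon 6,Taxon 8),Taxon 1)).
The clade {Taxon 6, Taxon 8} is supported by caudal autotomy: its derived state '1' occurs in exactly those taxa and in no other taxon (including the outgroup).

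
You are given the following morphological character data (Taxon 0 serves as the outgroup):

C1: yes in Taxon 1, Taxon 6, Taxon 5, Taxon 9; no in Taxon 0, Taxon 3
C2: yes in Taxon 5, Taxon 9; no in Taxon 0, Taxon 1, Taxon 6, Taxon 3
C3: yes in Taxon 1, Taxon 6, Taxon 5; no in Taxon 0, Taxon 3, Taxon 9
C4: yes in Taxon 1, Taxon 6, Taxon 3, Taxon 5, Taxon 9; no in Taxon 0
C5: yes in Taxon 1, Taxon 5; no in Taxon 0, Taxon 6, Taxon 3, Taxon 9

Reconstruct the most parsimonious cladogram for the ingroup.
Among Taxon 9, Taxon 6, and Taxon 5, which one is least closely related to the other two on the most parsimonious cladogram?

The outgroup has state 'no' for every character, so 'yes' is the derived state throughout.
Only Taxon 1, Taxon 5, Taxon 6, and Taxon 9 show the derived state 'yes' for C1, supporting them as a clade.
C2 (state 'yes') occurs in Taxon 5 and Taxon 9 but conflicts with the nesting implied by the other characters — most parsimoniously interpreted as homoplasy.
C3: derived state 'yes' in Taxon 1, Taxon 5, and Taxon 6 only — synapomorphy for {Taxon 1, Taxon 5, Taxon 6}.
All ingroup taxa share the derived state 'yes' for C4; it defines the ingroup but does not resolve relationships within it.
Only Taxon 1 and Taxon 5 show the derived state 'yes' for C5, supporting them as a clade.
Most parsimonious ingroup topology: ((((Taxon 5,Taxon 1),Taxon 6),Taxon 9),Taxon 3).
Taxon 5 and Taxon 6 share a more recent common ancestor with each other than either does with Taxon 9, so Taxon 9 is the least closely related of the three.

Taxon 9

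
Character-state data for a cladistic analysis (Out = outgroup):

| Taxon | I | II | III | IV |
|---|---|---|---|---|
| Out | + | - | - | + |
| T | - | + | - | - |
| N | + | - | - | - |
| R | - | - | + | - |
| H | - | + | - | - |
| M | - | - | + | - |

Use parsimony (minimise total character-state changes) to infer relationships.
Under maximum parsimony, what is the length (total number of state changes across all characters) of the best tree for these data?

4

Character polarity is set by the outgroup: the derived state is whichever differs from the outgroup's state, so for I, IV the derived state is '-', and for the remaining characters it is '+'.
Only H, M, R, and T show the derived state '-' for I, supporting them as a clade.
II: derived state '+' in H and T only — synapomorphy for {H, T}.
Only M and R show the derived state '+' for III, supporting them as a clade.
All ingroup taxa share the derived state '-' for IV; it defines the ingroup but does not resolve relationships within it.
Most parsimonious ingroup topology: (((T,H),(R,M)),N).
Changes per character on this tree: I: 1; II: 1; III: 1; IV: 1.
Total = 4.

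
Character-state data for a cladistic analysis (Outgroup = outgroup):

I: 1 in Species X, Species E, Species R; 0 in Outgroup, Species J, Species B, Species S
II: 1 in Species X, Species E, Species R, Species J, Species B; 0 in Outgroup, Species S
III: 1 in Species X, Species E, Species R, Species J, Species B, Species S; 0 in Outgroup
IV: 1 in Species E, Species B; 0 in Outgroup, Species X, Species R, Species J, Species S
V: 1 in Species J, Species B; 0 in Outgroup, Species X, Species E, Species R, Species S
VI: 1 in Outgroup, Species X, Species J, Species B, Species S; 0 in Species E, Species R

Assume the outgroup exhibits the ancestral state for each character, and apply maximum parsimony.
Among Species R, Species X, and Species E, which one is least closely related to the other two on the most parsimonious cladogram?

Character polarity is set by the outgroup: the derived state is whichever differs from the outgroup's state, so for VI the derived state is '0', and for the remaining characters it is '1'.
I: derived state '1' in Species E, Species R, and Species X only — synapomorphy for {Species E, Species R, Species X}.
II (derived state '1') is shared by Species B, Species E, Species J, Species R, and Species X — a synapomorphy uniting that clade.
III (derived state '1') is shared by all ingroup taxa — unites the whole ingroup.
IV groups Species B and Species E, which is incompatible with the clades supported by the remaining characters; treating it as convergent (homoplasy) costs fewer steps than any alternative tree.
V: derived state '1' in Species B and Species J only — synapomorphy for {Species B, Species J}.
Only Species E and Species R show the derived state '0' for VI, supporting them as a clade.
Most parsimonious ingroup topology: (((Species X,(Species E,Species R)),(Species J,Species B)),Species S).
Species R and Species E share a more recent common ancestor with each other than either does with Species X, so Species X is the least closely related of the three.

Species X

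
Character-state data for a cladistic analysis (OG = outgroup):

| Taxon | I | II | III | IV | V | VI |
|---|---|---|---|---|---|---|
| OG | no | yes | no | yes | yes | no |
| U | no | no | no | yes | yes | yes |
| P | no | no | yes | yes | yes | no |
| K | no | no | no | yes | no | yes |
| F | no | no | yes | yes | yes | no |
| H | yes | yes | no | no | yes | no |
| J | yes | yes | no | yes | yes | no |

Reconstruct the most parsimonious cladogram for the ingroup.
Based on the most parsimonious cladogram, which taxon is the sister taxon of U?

K

Character polarity is set by the outgroup: the derived state is whichever differs from the outgroup's state, so for II, IV, V the derived state is 'no', and for the remaining characters it is 'yes'.
I (derived state 'yes') is shared by H and J — a synapomorphy uniting that clade.
II: derived state 'no' in F, K, P, and U only — synapomorphy for {F, K, P, U}.
III (derived state 'yes') is shared by F and P — a synapomorphy uniting that clade.
IV: derived state 'no' in H only — an autapomorphy, so it tells us nothing about relationships among taxa.
V (derived state 'no') is unique to K (autapomorphy; uninformative for grouping).
VI (derived state 'yes') is shared by K and U — a synapomorphy uniting that clade.
Most parsimonious ingroup topology: (((U,K),(P,F)),(H,J)).
U and K form a cherry on this tree, so they are sister taxa.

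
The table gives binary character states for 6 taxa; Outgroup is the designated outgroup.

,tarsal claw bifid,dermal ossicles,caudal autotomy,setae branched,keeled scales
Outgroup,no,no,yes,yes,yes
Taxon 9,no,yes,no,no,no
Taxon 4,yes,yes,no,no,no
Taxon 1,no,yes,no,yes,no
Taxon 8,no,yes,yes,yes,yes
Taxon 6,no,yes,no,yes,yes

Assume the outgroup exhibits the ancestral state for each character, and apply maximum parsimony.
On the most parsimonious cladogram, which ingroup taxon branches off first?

Character polarity is set by the outgroup: the derived state is whichever differs from the outgroup's state, so for caudal autotomy, setae branched, keeled scales the derived state is 'no', and for the remaining characters it is 'yes'.
tarsal claw bifid (derived state 'yes') is unique to Taxon 4 (autapomorphy; uninformative for grouping).
dermal ossicles (derived state 'yes') is shared by all ingroup taxa — unites the whole ingroup.
Only Taxon 1, Taxon 4, Taxon 6, and Taxon 9 show the derived state 'no' for caudal autotomy, supporting them as a clade.
setae branched (derived state 'no') is shared by Taxon 4 and Taxon 9 — a synapomorphy uniting that clade.
keeled scales (derived state 'no') is shared by Taxon 1, Taxon 4, and Taxon 9 — a synapomorphy uniting that clade.
Most parsimonious ingroup topology: ((((Taxon 9,Taxon 4),Taxon 1),Taxon 6),Taxon 8).
Taxon 8 is sister to the clade containing all other ingroup taxa, so it is the earliest-diverging (most basal) ingroup lineage.

Taxon 8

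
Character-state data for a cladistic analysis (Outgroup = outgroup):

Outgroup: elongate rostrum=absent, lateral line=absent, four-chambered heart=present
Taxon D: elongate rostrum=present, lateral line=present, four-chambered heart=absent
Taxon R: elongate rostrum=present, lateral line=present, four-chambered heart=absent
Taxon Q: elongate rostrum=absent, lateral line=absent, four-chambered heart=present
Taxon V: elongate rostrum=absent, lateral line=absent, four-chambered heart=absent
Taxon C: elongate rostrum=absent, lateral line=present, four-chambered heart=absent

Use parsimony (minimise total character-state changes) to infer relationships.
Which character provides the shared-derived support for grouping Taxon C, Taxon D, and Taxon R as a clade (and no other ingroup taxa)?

Character polarity is set by the outgroup: the derived state is whichever differs from the outgroup's state, so for four-chambered heart the derived state is 'absent', and for the remaining characters it is 'present'.
elongate rostrum: derived state 'present' in Taxon D and Taxon R only — synapomorphy for {Taxon D, Taxon R}.
lateral line: derived state 'present' in Taxon C, Taxon D, and Taxon R only — synapomorphy for {Taxon C, Taxon D, Taxon R}.
four-chambered heart (derived state 'absent') is shared by Taxon C, Taxon D, Taxon R, and Taxon V — a synapomorphy uniting that clade.
Most parsimonious ingroup topology: ((((Taxon D,Taxon R),Taxon C),Taxon V),Taxon Q).
The clade {Taxon C, Taxon D, Taxon R} is supported by lateral line: its derived state 'present' occurs in exactly those taxa and in no other taxon (including the outgroup).

lateral line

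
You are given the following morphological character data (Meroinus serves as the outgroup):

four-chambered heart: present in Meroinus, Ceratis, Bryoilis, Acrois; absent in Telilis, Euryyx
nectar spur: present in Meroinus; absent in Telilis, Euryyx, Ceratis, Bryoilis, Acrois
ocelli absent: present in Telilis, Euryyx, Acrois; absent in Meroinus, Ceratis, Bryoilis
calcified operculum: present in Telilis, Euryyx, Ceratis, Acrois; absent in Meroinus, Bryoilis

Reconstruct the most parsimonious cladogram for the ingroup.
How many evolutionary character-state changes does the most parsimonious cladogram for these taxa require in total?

Character polarity is set by the outgroup: the derived state is whichever differs from the outgroup's state, so for four-chambered heart, nectar spur the derived state is 'absent', and for the remaining characters it is 'present'.
Only Euryyx and Telilis show the derived state 'absent' for four-chambered heart, supporting them as a clade.
nectar spur (derived state 'absent') is shared by all ingroup taxa — unites the whole ingroup.
ocelli absent: derived state 'present' in Acrois, Euryyx, and Telilis only — synapomorphy for {Acrois, Euryyx, Telilis}.
Only Acrois, Ceratis, Euryyx, and Telilis show the derived state 'present' for calcified operculum, supporting them as a clade.
Most parsimonious ingroup topology: ((((Telilis,Euryyx),Acrois),Ceratis),Bryoilis).
Changes per character on this tree: four-chambered heart: 1; nectar spur: 1; ocelli absent: 1; calcified operculum: 1.
Total = 4.

4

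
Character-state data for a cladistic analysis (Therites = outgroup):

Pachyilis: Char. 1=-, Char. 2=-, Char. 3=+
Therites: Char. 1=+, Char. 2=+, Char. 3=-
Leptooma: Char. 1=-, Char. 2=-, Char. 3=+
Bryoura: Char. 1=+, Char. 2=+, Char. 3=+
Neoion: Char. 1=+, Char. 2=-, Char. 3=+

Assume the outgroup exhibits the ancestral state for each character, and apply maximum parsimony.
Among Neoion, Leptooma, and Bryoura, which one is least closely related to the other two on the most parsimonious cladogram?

Character polarity is set by the outgroup: the derived state is whichever differs from the outgroup's state, so for Char. 1, Char. 2 the derived state is '-', and for the remaining characters it is '+'.
Char. 1 (derived state '-') is shared by Leptooma and Pachyilis — a synapomorphy uniting that clade.
Char. 2 (derived state '-') is shared by Leptooma, Neoion, and Pachyilis — a synapomorphy uniting that clade.
Char. 3 (derived state '+') is shared by all ingroup taxa — unites the whole ingroup.
Most parsimonious ingroup topology: (((Leptooma,Pachyilis),Neoion),Bryoura).
Neoion and Leptooma share a more recent common ancestor with each other than either does with Bryoura, so Bryoura is the least closely related of the three.

Bryoura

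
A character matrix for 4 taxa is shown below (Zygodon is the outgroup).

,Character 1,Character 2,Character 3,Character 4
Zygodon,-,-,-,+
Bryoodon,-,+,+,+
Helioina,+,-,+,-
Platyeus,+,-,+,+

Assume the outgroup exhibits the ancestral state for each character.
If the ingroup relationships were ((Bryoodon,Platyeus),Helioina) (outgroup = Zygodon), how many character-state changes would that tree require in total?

Map each character onto ((Bryoodon,Platyeus),Helioina) (rooted by Zygodon) and count the minimum state changes it requires (Fitch parsimony):
Character 1: 2; Character 2: 1; Character 3: 1; Character 4: 1.
Total tree length = 5.

5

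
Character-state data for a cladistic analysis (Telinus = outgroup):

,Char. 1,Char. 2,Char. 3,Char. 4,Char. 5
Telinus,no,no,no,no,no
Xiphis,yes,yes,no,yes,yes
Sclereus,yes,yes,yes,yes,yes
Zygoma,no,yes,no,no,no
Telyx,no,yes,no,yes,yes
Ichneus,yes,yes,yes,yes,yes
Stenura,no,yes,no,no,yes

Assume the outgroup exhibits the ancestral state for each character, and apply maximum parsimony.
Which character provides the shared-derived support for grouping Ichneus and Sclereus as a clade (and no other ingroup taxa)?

Char. 3

The outgroup has state 'no' for every character, so 'yes' is the derived state throughout.
Char. 1: derived state 'yes' in Ichneus, Sclereus, and Xiphis only — synapomorphy for {Ichneus, Sclereus, Xiphis}.
All ingroup taxa share the derived state 'yes' for Char. 2; it defines the ingroup but does not resolve relationships within it.
Char. 3: derived state 'yes' in Ichneus and Sclereus only — synapomorphy for {Ichneus, Sclereus}.
Char. 4: derived state 'yes' in Ichneus, Sclereus, Telyx, and Xiphis only — synapomorphy for {Ichneus, Sclereus, Telyx, Xiphis}.
Only Ichneus, Sclereus, Stenura, Telyx, and Xiphis show the derived state 'yes' for Char. 5, supporting them as a clade.
Most parsimonious ingroup topology: ((((Xiphis,(Sclereus,Ichneus)),Telyx),Stenura),Zygoma).
The clade {Ichneus, Sclereus} is supported by Char. 3: its derived state 'yes' occurs in exactly those taxa and in no other taxon (including the outgroup).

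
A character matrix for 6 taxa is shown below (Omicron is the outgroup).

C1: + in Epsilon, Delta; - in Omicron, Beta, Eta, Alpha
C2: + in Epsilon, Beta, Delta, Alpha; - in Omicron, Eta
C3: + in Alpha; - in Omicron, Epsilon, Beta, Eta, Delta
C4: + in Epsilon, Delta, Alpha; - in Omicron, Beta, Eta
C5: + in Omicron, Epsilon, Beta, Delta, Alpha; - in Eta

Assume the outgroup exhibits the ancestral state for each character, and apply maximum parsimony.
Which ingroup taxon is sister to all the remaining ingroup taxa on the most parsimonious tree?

Eta

Character polarity is set by the outgroup: the derived state is whichever differs from the outgroup's state, so for C5 the derived state is '-', and for the remaining characters it is '+'.
C1 (derived state '+') is shared by Delta and Epsilon — a synapomorphy uniting that clade.
C2: derived state '+' in Alpha, Beta, Delta, and Epsilon only — synapomorphy for {Alpha, Beta, Delta, Epsilon}.
C3 (derived state '+') is unique to Alpha (autapomorphy; uninformative for grouping).
C4: derived state '+' in Alpha, Delta, and Epsilon only — synapomorphy for {Alpha, Delta, Epsilon}.
C5 (derived state '-') is unique to Eta (autapomorphy; uninformative for grouping).
Most parsimonious ingroup topology: ((((Epsilon,Delta),Alpha),Beta),Eta).
Eta is sister to the clade containing all other ingroup taxa, so it is the earliest-diverging (most basal) ingroup lineage.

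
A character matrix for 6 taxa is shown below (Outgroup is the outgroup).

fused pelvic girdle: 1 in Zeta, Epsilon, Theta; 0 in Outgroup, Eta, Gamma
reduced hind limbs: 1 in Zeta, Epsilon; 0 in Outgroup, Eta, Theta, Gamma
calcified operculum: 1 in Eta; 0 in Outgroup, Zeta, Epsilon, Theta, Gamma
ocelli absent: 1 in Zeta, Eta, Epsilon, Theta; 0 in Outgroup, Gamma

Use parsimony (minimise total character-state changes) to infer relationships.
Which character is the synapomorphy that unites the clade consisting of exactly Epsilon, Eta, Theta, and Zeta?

ocelli absent

The outgroup has state '0' for every character, so '1' is the derived state throughout.
fused pelvic girdle: derived state '1' in Epsilon, Theta, and Zeta only — synapomorphy for {Epsilon, Theta, Zeta}.
Only Epsilon and Zeta show the derived state '1' for reduced hind limbs, supporting them as a clade.
calcified operculum (derived state '1') is unique to Eta (autapomorphy; uninformative for grouping).
Only Epsilon, Eta, Theta, and Zeta show the derived state '1' for ocelli absent, supporting them as a clade.
Most parsimonious ingroup topology: ((((Zeta,Epsilon),Theta),Eta),Gamma).
The clade {Epsilon, Eta, Theta, Zeta} is supported by ocelli absent: its derived state '1' occurs in exactly those taxa and in no other taxon (including the outgroup).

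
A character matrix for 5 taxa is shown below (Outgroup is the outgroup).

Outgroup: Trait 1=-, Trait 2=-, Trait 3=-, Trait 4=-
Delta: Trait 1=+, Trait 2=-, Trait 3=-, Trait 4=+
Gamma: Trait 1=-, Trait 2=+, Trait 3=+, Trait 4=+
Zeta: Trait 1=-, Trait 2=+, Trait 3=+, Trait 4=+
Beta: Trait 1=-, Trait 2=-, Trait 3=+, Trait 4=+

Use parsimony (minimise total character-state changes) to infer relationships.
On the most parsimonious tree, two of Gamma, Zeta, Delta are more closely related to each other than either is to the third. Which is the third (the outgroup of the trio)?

Delta

The outgroup has state '-' for every character, so '+' is the derived state throughout.
Trait 1 (derived state '+') is unique to Delta (autapomorphy; uninformative for grouping).
Trait 2 (derived state '+') is shared by Gamma and Zeta — a synapomorphy uniting that clade.
Only Beta, Gamma, and Zeta show the derived state '+' for Trait 3, supporting them as a clade.
All ingroup taxa share the derived state '+' for Trait 4; it defines the ingroup but does not resolve relationships within it.
Most parsimonious ingroup topology: (Delta,((Gamma,Zeta),Beta)).
Gamma and Zeta share a more recent common ancestor with each other than either does with Delta, so Delta is the least closely related of the three.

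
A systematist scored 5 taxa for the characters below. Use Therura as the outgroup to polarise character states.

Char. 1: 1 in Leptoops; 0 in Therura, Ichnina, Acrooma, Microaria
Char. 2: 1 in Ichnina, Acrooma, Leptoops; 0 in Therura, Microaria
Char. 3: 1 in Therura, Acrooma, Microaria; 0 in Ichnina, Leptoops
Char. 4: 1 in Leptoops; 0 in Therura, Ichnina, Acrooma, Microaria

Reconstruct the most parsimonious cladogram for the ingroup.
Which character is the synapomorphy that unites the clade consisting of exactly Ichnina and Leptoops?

Char. 3

Character polarity is set by the outgroup: the derived state is whichever differs from the outgroup's state, so for Char. 3 the derived state is '0', and for the remaining characters it is '1'.
Char. 1: derived state '1' in Leptoops only — an autapomorphy, so it tells us nothing about relationships among taxa.
Only Acrooma, Ichnina, and Leptoops show the derived state '1' for Char. 2, supporting them as a clade.
Char. 3: derived state '0' in Ichnina and Leptoops only — synapomorphy for {Ichnina, Leptoops}.
Char. 4: derived state '1' in Leptoops only — an autapomorphy, so it tells us nothing about relationships among taxa.
Most parsimonious ingroup topology: (((Ichnina,Leptoops),Acrooma),Microaria).
The clade {Ichnina, Leptoops} is supported by Char. 3: its derived state '0' occurs in exactly those taxa and in no other taxon (including the outgroup).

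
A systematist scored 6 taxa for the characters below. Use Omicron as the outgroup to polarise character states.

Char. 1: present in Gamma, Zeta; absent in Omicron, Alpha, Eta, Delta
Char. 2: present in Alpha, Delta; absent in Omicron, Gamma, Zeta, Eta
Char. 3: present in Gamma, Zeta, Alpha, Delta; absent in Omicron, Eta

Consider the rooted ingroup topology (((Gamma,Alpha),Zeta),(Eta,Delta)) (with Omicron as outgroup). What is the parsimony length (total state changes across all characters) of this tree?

Map each character onto (((Gamma,Alpha),Zeta),(Eta,Delta)) (rooted by Omicron) and count the minimum state changes it requires (Fitch parsimony):
Char. 1: 2; Char. 2: 2; Char. 3: 2.
Total tree length = 6.

6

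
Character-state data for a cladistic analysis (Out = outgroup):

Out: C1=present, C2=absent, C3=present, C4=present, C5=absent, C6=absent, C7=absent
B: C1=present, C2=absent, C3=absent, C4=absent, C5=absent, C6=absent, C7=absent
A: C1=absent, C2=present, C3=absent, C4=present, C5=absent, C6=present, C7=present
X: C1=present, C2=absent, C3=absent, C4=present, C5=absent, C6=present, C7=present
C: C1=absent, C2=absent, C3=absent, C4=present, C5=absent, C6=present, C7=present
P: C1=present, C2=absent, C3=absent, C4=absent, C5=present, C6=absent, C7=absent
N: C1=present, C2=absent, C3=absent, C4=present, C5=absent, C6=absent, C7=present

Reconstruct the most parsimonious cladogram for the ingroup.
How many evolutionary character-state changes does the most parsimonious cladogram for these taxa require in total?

7

Character polarity is set by the outgroup: the derived state is whichever differs from the outgroup's state, so for C1, C3, C4 the derived state is 'absent', and for the remaining characters it is 'present'.
Only A and C show the derived state 'absent' for C1, supporting them as a clade.
C2: derived state 'present' in A only — an autapomorphy, so it tells us nothing about relationships among taxa.
All ingroup taxa share the derived state 'absent' for C3; it defines the ingroup but does not resolve relationships within it.
C4 (derived state 'absent') is shared by B and P — a synapomorphy uniting that clade.
C5: derived state 'present' in P only — an autapomorphy, so it tells us nothing about relationships among taxa.
C6 (derived state 'present') is shared by A, C, and X — a synapomorphy uniting that clade.
Only A, C, N, and X show the derived state 'present' for C7, supporting them as a clade.
Most parsimonious ingroup topology: ((B,P),(((A,C),X),N)).
Changes per character on this tree: C1: 1; C2: 1; C3: 1; C4: 1; C5: 1; C6: 1; C7: 1.
Total = 7.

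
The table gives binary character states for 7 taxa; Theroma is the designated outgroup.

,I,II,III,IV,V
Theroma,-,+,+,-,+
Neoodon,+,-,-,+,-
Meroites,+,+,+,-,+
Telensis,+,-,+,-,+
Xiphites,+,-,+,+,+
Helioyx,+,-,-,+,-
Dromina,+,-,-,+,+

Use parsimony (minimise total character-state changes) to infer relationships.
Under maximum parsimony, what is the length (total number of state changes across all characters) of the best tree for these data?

Character polarity is set by the outgroup: the derived state is whichever differs from the outgroup's state, so for II, III, V the derived state is '-', and for the remaining characters it is '+'.
I (derived state '+') is shared by all ingroup taxa — unites the whole ingroup.
Only Dromina, Helioyx, Neoodon, Telensis, and Xiphites show the derived state '-' for II, supporting them as a clade.
III (derived state '-') is shared by Dromina, Helioyx, and Neoodon — a synapomorphy uniting that clade.
IV: derived state '+' in Dromina, Helioyx, Neoodon, and Xiphites only — synapomorphy for {Dromina, Helioyx, Neoodon, Xiphites}.
V (derived state '-') is shared by Helioyx and Neoodon — a synapomorphy uniting that clade.
Most parsimonious ingroup topology: (((((Neoodon,Helioyx),Dromina),Xiphites),Telensis),Meroites).
Changes per character on this tree: I: 1; II: 1; III: 1; IV: 1; V: 1.
Total = 5.

5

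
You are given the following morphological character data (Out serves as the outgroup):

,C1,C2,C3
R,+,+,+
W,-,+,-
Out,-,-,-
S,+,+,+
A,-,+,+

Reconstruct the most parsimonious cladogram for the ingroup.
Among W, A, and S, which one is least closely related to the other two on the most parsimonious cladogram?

The outgroup has state '-' for every character, so '+' is the derived state throughout.
Only R and S show the derived state '+' for C1, supporting them as a clade.
C2 (derived state '+') is shared by all ingroup taxa — unites the whole ingroup.
C3 (derived state '+') is shared by A, R, and S — a synapomorphy uniting that clade.
Most parsimonious ingroup topology: (W,(A,(R,S))).
A and S share a more recent common ancestor with each other than either does with W, so W is the least closely related of the three.

W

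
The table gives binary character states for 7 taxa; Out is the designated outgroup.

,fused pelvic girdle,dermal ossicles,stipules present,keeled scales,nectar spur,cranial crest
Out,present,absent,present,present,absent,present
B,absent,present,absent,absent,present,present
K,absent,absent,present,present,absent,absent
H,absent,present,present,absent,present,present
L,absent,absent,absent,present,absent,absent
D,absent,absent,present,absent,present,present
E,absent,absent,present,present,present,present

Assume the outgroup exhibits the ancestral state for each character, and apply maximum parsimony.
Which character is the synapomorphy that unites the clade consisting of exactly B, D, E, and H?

nectar spur

Character polarity is set by the outgroup: the derived state is whichever differs from the outgroup's state, so for fused pelvic girdle, stipules present, keeled scales, cranial crest the derived state is 'absent', and for the remaining characters it is 'present'.
fused pelvic girdle (derived state 'absent') is shared by all ingroup taxa — unites the whole ingroup.
dermal ossicles (derived state 'present') is shared by B and H — a synapomorphy uniting that clade.
stipules present (state 'absent') occurs in B and L but conflicts with the nesting implied by the other characters — most parsimoniously interpreted as homoplasy.
keeled scales: derived state 'absent' in B, D, and H only — synapomorphy for {B, D, H}.
Only B, D, E, and H show the derived state 'present' for nectar spur, supporting them as a clade.
cranial crest (derived state 'absent') is shared by K and L — a synapomorphy uniting that clade.
Most parsimonious ingroup topology: ((((B,H),D),E),(K,L)).
The clade {B, D, E, H} is supported by nectar spur: its derived state 'present' occurs in exactly those taxa and in no other taxon (including the outgroup).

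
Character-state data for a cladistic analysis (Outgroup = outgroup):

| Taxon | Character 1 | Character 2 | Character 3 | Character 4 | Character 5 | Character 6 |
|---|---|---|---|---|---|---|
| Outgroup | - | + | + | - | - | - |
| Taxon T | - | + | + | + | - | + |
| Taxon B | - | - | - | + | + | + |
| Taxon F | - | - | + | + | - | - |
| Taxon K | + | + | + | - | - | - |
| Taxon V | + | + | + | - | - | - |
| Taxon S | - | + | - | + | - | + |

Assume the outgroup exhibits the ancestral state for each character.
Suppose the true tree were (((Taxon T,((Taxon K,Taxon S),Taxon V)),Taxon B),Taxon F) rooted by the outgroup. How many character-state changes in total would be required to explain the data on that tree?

Map each character onto (((Taxon T,((Taxon K,Taxon S),Taxon V)),Taxon B),Taxon F) (rooted by Outgroup) and count the minimum state changes it requires (Fitch parsimony):
Character 1: 2; Character 2: 2; Character 3: 2; Character 4: 3; Character 5: 1; Character 6: 3.
Total tree length = 13.

13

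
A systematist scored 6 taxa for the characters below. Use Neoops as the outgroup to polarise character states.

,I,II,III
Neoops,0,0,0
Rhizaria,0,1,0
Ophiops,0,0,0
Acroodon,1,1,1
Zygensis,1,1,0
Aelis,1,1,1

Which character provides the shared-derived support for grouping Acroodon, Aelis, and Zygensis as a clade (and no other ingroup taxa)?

The outgroup has state '0' for every character, so '1' is the derived state throughout.
I: derived state '1' in Acroodon, Aelis, and Zygensis only — synapomorphy for {Acroodon, Aelis, Zygensis}.
II (derived state '1') is shared by Acroodon, Aelis, Rhizaria, and Zygensis — a synapomorphy uniting that clade.
Only Acroodon and Aelis show the derived state '1' for III, supporting them as a clade.
Most parsimonious ingroup topology: ((Rhizaria,((Acroodon,Aelis),Zygensis)),Ophiops).
The clade {Acroodon, Aelis, Zygensis} is supported by I: its derived state '1' occurs in exactly those taxa and in no other taxon (including the outgroup).

I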